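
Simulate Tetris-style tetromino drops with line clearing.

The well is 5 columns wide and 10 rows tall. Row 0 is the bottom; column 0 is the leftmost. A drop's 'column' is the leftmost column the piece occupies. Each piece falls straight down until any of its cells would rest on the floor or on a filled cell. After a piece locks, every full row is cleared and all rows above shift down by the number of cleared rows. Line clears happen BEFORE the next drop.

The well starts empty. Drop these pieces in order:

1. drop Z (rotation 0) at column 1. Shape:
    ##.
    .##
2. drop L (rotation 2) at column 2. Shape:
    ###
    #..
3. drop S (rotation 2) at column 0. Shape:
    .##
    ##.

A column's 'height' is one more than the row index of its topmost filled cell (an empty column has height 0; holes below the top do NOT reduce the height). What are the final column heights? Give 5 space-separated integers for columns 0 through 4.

Answer: 0 4 4 1 0

Derivation:
Drop 1: Z rot0 at col 1 lands with bottom-row=0; cleared 0 line(s) (total 0); column heights now [0 2 2 1 0], max=2
Drop 2: L rot2 at col 2 lands with bottom-row=2; cleared 0 line(s) (total 0); column heights now [0 2 4 4 4], max=4
Drop 3: S rot2 at col 0 lands with bottom-row=3; cleared 1 line(s) (total 1); column heights now [0 4 4 1 0], max=4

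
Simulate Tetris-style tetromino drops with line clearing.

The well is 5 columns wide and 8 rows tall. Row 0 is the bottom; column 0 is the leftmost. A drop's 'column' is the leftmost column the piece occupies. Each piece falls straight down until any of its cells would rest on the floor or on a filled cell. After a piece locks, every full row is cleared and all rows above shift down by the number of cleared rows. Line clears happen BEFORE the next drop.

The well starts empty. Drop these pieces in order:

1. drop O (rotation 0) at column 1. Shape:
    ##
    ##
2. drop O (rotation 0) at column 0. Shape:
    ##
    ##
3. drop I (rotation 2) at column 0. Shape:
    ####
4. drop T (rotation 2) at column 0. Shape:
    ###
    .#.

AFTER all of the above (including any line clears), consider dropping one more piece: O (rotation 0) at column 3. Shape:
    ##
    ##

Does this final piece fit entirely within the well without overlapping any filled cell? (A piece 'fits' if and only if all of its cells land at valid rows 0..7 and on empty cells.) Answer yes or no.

Answer: yes

Derivation:
Drop 1: O rot0 at col 1 lands with bottom-row=0; cleared 0 line(s) (total 0); column heights now [0 2 2 0 0], max=2
Drop 2: O rot0 at col 0 lands with bottom-row=2; cleared 0 line(s) (total 0); column heights now [4 4 2 0 0], max=4
Drop 3: I rot2 at col 0 lands with bottom-row=4; cleared 0 line(s) (total 0); column heights now [5 5 5 5 0], max=5
Drop 4: T rot2 at col 0 lands with bottom-row=5; cleared 0 line(s) (total 0); column heights now [7 7 7 5 0], max=7
Test piece O rot0 at col 3 (width 2): heights before test = [7 7 7 5 0]; fits = True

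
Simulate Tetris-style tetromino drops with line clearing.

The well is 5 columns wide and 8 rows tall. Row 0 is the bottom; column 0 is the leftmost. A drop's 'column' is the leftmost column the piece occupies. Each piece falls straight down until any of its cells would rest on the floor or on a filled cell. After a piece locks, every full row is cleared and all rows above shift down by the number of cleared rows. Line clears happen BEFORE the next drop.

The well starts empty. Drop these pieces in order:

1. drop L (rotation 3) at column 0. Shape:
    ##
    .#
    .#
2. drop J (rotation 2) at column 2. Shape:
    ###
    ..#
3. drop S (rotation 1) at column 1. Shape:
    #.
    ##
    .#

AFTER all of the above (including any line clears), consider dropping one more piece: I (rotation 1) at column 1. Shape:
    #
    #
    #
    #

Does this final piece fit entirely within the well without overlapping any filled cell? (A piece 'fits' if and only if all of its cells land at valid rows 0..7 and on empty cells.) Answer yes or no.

Drop 1: L rot3 at col 0 lands with bottom-row=0; cleared 0 line(s) (total 0); column heights now [3 3 0 0 0], max=3
Drop 2: J rot2 at col 2 lands with bottom-row=0; cleared 0 line(s) (total 0); column heights now [3 3 2 2 2], max=3
Drop 3: S rot1 at col 1 lands with bottom-row=2; cleared 0 line(s) (total 0); column heights now [3 5 4 2 2], max=5
Test piece I rot1 at col 1 (width 1): heights before test = [3 5 4 2 2]; fits = False

Answer: no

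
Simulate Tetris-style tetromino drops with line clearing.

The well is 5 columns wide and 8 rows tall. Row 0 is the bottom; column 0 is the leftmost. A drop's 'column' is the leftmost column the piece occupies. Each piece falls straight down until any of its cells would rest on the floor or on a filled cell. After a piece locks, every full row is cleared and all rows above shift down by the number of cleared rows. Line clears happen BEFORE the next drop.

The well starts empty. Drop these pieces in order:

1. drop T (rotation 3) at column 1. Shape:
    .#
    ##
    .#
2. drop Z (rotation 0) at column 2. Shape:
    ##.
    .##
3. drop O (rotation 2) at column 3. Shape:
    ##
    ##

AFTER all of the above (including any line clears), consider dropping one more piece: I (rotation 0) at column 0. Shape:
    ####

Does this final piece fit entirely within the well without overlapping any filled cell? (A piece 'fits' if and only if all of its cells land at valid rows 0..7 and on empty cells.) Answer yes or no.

Drop 1: T rot3 at col 1 lands with bottom-row=0; cleared 0 line(s) (total 0); column heights now [0 2 3 0 0], max=3
Drop 2: Z rot0 at col 2 lands with bottom-row=2; cleared 0 line(s) (total 0); column heights now [0 2 4 4 3], max=4
Drop 3: O rot2 at col 3 lands with bottom-row=4; cleared 0 line(s) (total 0); column heights now [0 2 4 6 6], max=6
Test piece I rot0 at col 0 (width 4): heights before test = [0 2 4 6 6]; fits = True

Answer: yes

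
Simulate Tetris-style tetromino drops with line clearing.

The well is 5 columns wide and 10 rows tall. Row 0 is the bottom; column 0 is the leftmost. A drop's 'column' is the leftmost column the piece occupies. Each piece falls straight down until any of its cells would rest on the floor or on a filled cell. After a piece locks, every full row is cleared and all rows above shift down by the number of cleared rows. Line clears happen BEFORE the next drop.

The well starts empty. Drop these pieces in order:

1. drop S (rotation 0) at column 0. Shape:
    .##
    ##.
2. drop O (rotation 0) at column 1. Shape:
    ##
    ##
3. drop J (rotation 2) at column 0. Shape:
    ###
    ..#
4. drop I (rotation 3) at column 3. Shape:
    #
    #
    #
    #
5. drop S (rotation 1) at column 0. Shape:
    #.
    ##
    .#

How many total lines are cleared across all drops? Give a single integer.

Answer: 0

Derivation:
Drop 1: S rot0 at col 0 lands with bottom-row=0; cleared 0 line(s) (total 0); column heights now [1 2 2 0 0], max=2
Drop 2: O rot0 at col 1 lands with bottom-row=2; cleared 0 line(s) (total 0); column heights now [1 4 4 0 0], max=4
Drop 3: J rot2 at col 0 lands with bottom-row=4; cleared 0 line(s) (total 0); column heights now [6 6 6 0 0], max=6
Drop 4: I rot3 at col 3 lands with bottom-row=0; cleared 0 line(s) (total 0); column heights now [6 6 6 4 0], max=6
Drop 5: S rot1 at col 0 lands with bottom-row=6; cleared 0 line(s) (total 0); column heights now [9 8 6 4 0], max=9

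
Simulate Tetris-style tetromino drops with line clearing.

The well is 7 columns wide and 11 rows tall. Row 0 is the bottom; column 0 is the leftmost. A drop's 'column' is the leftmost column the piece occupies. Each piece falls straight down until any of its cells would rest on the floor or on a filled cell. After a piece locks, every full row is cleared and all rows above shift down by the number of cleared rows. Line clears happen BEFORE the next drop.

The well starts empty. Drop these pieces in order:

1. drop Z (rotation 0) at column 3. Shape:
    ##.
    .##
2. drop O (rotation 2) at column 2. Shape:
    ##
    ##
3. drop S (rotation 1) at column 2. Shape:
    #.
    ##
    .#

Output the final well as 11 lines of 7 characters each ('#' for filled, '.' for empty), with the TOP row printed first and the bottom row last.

Answer: .......
.......
.......
.......
..#....
..##...
...#...
..##...
..##...
...##..
....##.

Derivation:
Drop 1: Z rot0 at col 3 lands with bottom-row=0; cleared 0 line(s) (total 0); column heights now [0 0 0 2 2 1 0], max=2
Drop 2: O rot2 at col 2 lands with bottom-row=2; cleared 0 line(s) (total 0); column heights now [0 0 4 4 2 1 0], max=4
Drop 3: S rot1 at col 2 lands with bottom-row=4; cleared 0 line(s) (total 0); column heights now [0 0 7 6 2 1 0], max=7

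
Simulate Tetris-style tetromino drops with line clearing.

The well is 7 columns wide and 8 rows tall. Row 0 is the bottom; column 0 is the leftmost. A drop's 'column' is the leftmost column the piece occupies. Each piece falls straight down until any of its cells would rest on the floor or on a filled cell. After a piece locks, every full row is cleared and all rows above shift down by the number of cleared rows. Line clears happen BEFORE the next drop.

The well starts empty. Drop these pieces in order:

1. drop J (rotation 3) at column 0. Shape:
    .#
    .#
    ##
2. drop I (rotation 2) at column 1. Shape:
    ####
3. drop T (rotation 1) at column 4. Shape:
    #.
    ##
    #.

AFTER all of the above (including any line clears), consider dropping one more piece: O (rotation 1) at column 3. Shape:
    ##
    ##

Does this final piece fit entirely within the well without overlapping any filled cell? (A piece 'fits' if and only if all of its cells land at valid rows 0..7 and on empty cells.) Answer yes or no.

Answer: no

Derivation:
Drop 1: J rot3 at col 0 lands with bottom-row=0; cleared 0 line(s) (total 0); column heights now [1 3 0 0 0 0 0], max=3
Drop 2: I rot2 at col 1 lands with bottom-row=3; cleared 0 line(s) (total 0); column heights now [1 4 4 4 4 0 0], max=4
Drop 3: T rot1 at col 4 lands with bottom-row=4; cleared 0 line(s) (total 0); column heights now [1 4 4 4 7 6 0], max=7
Test piece O rot1 at col 3 (width 2): heights before test = [1 4 4 4 7 6 0]; fits = False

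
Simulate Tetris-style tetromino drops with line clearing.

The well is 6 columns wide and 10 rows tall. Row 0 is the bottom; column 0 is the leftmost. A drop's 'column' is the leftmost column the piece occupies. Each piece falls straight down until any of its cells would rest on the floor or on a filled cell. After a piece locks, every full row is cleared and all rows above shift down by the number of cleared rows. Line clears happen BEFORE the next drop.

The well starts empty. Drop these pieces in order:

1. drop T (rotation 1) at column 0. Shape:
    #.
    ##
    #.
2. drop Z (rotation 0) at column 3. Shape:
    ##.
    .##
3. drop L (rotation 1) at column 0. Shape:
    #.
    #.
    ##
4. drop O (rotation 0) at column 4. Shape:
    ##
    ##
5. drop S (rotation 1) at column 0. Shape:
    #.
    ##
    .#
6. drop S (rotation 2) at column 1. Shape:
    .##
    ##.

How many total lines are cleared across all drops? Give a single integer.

Drop 1: T rot1 at col 0 lands with bottom-row=0; cleared 0 line(s) (total 0); column heights now [3 2 0 0 0 0], max=3
Drop 2: Z rot0 at col 3 lands with bottom-row=0; cleared 0 line(s) (total 0); column heights now [3 2 0 2 2 1], max=3
Drop 3: L rot1 at col 0 lands with bottom-row=3; cleared 0 line(s) (total 0); column heights now [6 4 0 2 2 1], max=6
Drop 4: O rot0 at col 4 lands with bottom-row=2; cleared 0 line(s) (total 0); column heights now [6 4 0 2 4 4], max=6
Drop 5: S rot1 at col 0 lands with bottom-row=5; cleared 0 line(s) (total 0); column heights now [8 7 0 2 4 4], max=8
Drop 6: S rot2 at col 1 lands with bottom-row=7; cleared 0 line(s) (total 0); column heights now [8 8 9 9 4 4], max=9

Answer: 0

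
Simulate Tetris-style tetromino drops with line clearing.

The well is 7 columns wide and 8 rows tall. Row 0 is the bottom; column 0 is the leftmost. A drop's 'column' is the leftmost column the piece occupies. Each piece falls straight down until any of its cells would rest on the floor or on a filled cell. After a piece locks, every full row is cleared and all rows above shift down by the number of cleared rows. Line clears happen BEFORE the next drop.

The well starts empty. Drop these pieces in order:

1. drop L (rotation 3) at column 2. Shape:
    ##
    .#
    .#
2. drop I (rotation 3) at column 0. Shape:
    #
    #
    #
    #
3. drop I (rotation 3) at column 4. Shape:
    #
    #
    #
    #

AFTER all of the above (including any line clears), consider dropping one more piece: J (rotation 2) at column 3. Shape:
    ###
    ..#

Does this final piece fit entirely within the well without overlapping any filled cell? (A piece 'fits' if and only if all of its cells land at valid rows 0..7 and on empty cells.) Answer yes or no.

Answer: yes

Derivation:
Drop 1: L rot3 at col 2 lands with bottom-row=0; cleared 0 line(s) (total 0); column heights now [0 0 3 3 0 0 0], max=3
Drop 2: I rot3 at col 0 lands with bottom-row=0; cleared 0 line(s) (total 0); column heights now [4 0 3 3 0 0 0], max=4
Drop 3: I rot3 at col 4 lands with bottom-row=0; cleared 0 line(s) (total 0); column heights now [4 0 3 3 4 0 0], max=4
Test piece J rot2 at col 3 (width 3): heights before test = [4 0 3 3 4 0 0]; fits = True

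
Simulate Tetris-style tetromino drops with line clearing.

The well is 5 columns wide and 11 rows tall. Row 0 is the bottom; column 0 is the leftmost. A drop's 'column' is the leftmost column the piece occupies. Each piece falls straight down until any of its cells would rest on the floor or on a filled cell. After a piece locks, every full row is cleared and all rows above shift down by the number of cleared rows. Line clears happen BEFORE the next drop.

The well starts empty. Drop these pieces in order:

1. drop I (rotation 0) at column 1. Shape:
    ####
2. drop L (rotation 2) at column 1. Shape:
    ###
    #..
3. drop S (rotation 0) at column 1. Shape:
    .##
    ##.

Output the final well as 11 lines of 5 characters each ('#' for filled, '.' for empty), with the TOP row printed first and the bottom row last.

Drop 1: I rot0 at col 1 lands with bottom-row=0; cleared 0 line(s) (total 0); column heights now [0 1 1 1 1], max=1
Drop 2: L rot2 at col 1 lands with bottom-row=1; cleared 0 line(s) (total 0); column heights now [0 3 3 3 1], max=3
Drop 3: S rot0 at col 1 lands with bottom-row=3; cleared 0 line(s) (total 0); column heights now [0 4 5 5 1], max=5

Answer: .....
.....
.....
.....
.....
.....
..##.
.##..
.###.
.#...
.####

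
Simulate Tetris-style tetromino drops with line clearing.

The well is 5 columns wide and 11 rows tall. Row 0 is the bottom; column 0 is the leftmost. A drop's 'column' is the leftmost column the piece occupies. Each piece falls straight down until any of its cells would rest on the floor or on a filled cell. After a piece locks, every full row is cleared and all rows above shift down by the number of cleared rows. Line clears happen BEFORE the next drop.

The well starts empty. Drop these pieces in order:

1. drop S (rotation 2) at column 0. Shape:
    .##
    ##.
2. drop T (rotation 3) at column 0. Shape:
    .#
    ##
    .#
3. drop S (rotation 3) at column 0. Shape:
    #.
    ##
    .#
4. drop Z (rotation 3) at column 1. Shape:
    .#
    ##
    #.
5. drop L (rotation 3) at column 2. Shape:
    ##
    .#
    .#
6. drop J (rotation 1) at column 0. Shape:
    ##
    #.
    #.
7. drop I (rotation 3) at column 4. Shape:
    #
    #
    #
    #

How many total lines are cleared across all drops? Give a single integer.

Drop 1: S rot2 at col 0 lands with bottom-row=0; cleared 0 line(s) (total 0); column heights now [1 2 2 0 0], max=2
Drop 2: T rot3 at col 0 lands with bottom-row=2; cleared 0 line(s) (total 0); column heights now [4 5 2 0 0], max=5
Drop 3: S rot3 at col 0 lands with bottom-row=5; cleared 0 line(s) (total 0); column heights now [8 7 2 0 0], max=8
Drop 4: Z rot3 at col 1 lands with bottom-row=7; cleared 0 line(s) (total 0); column heights now [8 9 10 0 0], max=10
Drop 5: L rot3 at col 2 lands with bottom-row=8; cleared 0 line(s) (total 0); column heights now [8 9 11 11 0], max=11
Drop 6: J rot1 at col 0 lands with bottom-row=8; cleared 0 line(s) (total 0); column heights now [11 11 11 11 0], max=11
Drop 7: I rot3 at col 4 lands with bottom-row=0; cleared 0 line(s) (total 0); column heights now [11 11 11 11 4], max=11

Answer: 0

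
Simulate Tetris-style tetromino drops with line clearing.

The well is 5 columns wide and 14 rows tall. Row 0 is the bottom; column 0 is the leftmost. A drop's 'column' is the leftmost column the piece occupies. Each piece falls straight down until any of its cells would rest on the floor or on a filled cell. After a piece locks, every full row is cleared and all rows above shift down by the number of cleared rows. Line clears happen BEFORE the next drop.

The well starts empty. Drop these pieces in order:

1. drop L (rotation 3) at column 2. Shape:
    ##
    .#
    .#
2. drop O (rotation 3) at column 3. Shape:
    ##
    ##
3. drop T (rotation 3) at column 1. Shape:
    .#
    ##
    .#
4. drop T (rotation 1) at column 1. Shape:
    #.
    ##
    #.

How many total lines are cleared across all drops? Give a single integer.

Drop 1: L rot3 at col 2 lands with bottom-row=0; cleared 0 line(s) (total 0); column heights now [0 0 3 3 0], max=3
Drop 2: O rot3 at col 3 lands with bottom-row=3; cleared 0 line(s) (total 0); column heights now [0 0 3 5 5], max=5
Drop 3: T rot3 at col 1 lands with bottom-row=3; cleared 0 line(s) (total 0); column heights now [0 5 6 5 5], max=6
Drop 4: T rot1 at col 1 lands with bottom-row=5; cleared 0 line(s) (total 0); column heights now [0 8 7 5 5], max=8

Answer: 0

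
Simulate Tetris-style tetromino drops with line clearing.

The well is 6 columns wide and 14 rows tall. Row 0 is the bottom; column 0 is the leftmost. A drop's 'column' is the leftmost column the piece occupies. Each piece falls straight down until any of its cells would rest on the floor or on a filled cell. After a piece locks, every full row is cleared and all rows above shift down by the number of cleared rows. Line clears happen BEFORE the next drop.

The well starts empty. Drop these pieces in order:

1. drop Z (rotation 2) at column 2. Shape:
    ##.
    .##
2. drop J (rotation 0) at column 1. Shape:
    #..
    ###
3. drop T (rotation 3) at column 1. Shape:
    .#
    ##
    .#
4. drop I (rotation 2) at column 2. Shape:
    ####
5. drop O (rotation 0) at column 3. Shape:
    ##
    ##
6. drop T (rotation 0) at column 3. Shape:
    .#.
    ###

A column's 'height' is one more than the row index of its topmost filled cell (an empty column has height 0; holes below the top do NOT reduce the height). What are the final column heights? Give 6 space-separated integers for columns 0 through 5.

Drop 1: Z rot2 at col 2 lands with bottom-row=0; cleared 0 line(s) (total 0); column heights now [0 0 2 2 1 0], max=2
Drop 2: J rot0 at col 1 lands with bottom-row=2; cleared 0 line(s) (total 0); column heights now [0 4 3 3 1 0], max=4
Drop 3: T rot3 at col 1 lands with bottom-row=3; cleared 0 line(s) (total 0); column heights now [0 5 6 3 1 0], max=6
Drop 4: I rot2 at col 2 lands with bottom-row=6; cleared 0 line(s) (total 0); column heights now [0 5 7 7 7 7], max=7
Drop 5: O rot0 at col 3 lands with bottom-row=7; cleared 0 line(s) (total 0); column heights now [0 5 7 9 9 7], max=9
Drop 6: T rot0 at col 3 lands with bottom-row=9; cleared 0 line(s) (total 0); column heights now [0 5 7 10 11 10], max=11

Answer: 0 5 7 10 11 10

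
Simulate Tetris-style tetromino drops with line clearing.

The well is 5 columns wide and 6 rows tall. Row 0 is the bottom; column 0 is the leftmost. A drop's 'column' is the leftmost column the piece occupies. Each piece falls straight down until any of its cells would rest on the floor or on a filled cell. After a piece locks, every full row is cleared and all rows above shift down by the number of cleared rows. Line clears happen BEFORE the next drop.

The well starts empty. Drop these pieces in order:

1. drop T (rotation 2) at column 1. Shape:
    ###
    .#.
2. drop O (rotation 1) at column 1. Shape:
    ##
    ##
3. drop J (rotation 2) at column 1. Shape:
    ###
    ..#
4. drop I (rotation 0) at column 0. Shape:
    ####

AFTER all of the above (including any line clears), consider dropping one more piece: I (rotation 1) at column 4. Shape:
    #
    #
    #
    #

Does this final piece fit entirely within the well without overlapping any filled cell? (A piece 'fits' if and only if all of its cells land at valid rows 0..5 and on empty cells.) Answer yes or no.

Answer: yes

Derivation:
Drop 1: T rot2 at col 1 lands with bottom-row=0; cleared 0 line(s) (total 0); column heights now [0 2 2 2 0], max=2
Drop 2: O rot1 at col 1 lands with bottom-row=2; cleared 0 line(s) (total 0); column heights now [0 4 4 2 0], max=4
Drop 3: J rot2 at col 1 lands with bottom-row=3; cleared 0 line(s) (total 0); column heights now [0 5 5 5 0], max=5
Drop 4: I rot0 at col 0 lands with bottom-row=5; cleared 0 line(s) (total 0); column heights now [6 6 6 6 0], max=6
Test piece I rot1 at col 4 (width 1): heights before test = [6 6 6 6 0]; fits = True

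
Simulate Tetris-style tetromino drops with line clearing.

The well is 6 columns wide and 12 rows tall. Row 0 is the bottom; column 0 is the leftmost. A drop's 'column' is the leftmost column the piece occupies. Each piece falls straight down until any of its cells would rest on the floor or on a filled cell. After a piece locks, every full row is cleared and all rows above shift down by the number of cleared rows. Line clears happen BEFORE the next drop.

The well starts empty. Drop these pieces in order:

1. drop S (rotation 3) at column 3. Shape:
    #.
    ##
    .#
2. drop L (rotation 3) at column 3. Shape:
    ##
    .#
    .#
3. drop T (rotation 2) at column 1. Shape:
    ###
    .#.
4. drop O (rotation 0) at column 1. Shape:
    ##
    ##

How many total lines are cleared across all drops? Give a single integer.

Answer: 0

Derivation:
Drop 1: S rot3 at col 3 lands with bottom-row=0; cleared 0 line(s) (total 0); column heights now [0 0 0 3 2 0], max=3
Drop 2: L rot3 at col 3 lands with bottom-row=2; cleared 0 line(s) (total 0); column heights now [0 0 0 5 5 0], max=5
Drop 3: T rot2 at col 1 lands with bottom-row=4; cleared 0 line(s) (total 0); column heights now [0 6 6 6 5 0], max=6
Drop 4: O rot0 at col 1 lands with bottom-row=6; cleared 0 line(s) (total 0); column heights now [0 8 8 6 5 0], max=8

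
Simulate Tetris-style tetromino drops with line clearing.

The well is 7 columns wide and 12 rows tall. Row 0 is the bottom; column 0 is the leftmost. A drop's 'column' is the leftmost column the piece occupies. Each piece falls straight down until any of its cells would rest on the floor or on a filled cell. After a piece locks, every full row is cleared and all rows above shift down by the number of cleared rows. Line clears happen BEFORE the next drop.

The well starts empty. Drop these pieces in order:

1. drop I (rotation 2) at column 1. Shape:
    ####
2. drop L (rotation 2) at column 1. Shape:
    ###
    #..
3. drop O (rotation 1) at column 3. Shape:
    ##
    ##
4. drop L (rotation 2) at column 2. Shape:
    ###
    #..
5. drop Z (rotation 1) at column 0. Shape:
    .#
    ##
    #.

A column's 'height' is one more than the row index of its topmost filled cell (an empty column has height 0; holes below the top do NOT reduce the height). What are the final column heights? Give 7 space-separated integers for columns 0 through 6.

Drop 1: I rot2 at col 1 lands with bottom-row=0; cleared 0 line(s) (total 0); column heights now [0 1 1 1 1 0 0], max=1
Drop 2: L rot2 at col 1 lands with bottom-row=1; cleared 0 line(s) (total 0); column heights now [0 3 3 3 1 0 0], max=3
Drop 3: O rot1 at col 3 lands with bottom-row=3; cleared 0 line(s) (total 0); column heights now [0 3 3 5 5 0 0], max=5
Drop 4: L rot2 at col 2 lands with bottom-row=4; cleared 0 line(s) (total 0); column heights now [0 3 6 6 6 0 0], max=6
Drop 5: Z rot1 at col 0 lands with bottom-row=2; cleared 0 line(s) (total 0); column heights now [4 5 6 6 6 0 0], max=6

Answer: 4 5 6 6 6 0 0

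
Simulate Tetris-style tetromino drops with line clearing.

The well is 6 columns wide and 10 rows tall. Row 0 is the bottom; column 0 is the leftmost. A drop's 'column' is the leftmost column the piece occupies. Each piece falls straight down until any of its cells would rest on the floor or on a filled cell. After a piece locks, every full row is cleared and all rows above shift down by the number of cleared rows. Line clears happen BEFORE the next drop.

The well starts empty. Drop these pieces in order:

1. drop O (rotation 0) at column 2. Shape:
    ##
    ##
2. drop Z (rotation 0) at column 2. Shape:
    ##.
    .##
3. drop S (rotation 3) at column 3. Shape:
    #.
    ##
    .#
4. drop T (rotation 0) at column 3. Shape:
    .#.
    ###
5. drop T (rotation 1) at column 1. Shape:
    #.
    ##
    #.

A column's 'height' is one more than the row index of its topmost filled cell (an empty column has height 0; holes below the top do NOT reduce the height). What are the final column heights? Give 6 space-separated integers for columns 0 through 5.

Drop 1: O rot0 at col 2 lands with bottom-row=0; cleared 0 line(s) (total 0); column heights now [0 0 2 2 0 0], max=2
Drop 2: Z rot0 at col 2 lands with bottom-row=2; cleared 0 line(s) (total 0); column heights now [0 0 4 4 3 0], max=4
Drop 3: S rot3 at col 3 lands with bottom-row=3; cleared 0 line(s) (total 0); column heights now [0 0 4 6 5 0], max=6
Drop 4: T rot0 at col 3 lands with bottom-row=6; cleared 0 line(s) (total 0); column heights now [0 0 4 7 8 7], max=8
Drop 5: T rot1 at col 1 lands with bottom-row=3; cleared 0 line(s) (total 0); column heights now [0 6 5 7 8 7], max=8

Answer: 0 6 5 7 8 7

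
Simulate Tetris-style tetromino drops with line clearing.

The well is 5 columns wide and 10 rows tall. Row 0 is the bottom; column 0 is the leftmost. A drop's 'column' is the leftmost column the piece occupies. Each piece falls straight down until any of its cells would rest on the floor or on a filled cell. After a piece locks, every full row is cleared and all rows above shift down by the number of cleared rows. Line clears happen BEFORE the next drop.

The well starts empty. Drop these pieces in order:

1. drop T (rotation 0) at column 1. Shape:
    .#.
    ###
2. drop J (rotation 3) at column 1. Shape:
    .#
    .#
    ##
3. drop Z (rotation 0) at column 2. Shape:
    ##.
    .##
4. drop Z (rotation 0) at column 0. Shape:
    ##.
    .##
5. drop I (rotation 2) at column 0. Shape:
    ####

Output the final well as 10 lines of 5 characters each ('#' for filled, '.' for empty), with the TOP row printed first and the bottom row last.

Drop 1: T rot0 at col 1 lands with bottom-row=0; cleared 0 line(s) (total 0); column heights now [0 1 2 1 0], max=2
Drop 2: J rot3 at col 1 lands with bottom-row=2; cleared 0 line(s) (total 0); column heights now [0 3 5 1 0], max=5
Drop 3: Z rot0 at col 2 lands with bottom-row=4; cleared 0 line(s) (total 0); column heights now [0 3 6 6 5], max=6
Drop 4: Z rot0 at col 0 lands with bottom-row=6; cleared 0 line(s) (total 0); column heights now [8 8 7 6 5], max=8
Drop 5: I rot2 at col 0 lands with bottom-row=8; cleared 0 line(s) (total 0); column heights now [9 9 9 9 5], max=9

Answer: .....
####.
##...
.##..
..##.
..###
..#..
.##..
..#..
.###.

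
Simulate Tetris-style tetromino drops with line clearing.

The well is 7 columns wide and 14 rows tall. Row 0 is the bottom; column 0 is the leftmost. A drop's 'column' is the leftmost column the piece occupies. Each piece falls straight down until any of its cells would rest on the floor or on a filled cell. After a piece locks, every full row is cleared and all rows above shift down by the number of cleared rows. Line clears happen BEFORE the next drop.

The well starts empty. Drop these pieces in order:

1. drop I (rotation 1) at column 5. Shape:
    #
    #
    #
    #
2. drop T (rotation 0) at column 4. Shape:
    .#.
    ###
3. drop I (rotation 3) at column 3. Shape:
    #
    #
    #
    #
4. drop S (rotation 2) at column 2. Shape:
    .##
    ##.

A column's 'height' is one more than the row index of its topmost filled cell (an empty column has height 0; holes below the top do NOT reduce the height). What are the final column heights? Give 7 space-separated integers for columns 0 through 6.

Drop 1: I rot1 at col 5 lands with bottom-row=0; cleared 0 line(s) (total 0); column heights now [0 0 0 0 0 4 0], max=4
Drop 2: T rot0 at col 4 lands with bottom-row=4; cleared 0 line(s) (total 0); column heights now [0 0 0 0 5 6 5], max=6
Drop 3: I rot3 at col 3 lands with bottom-row=0; cleared 0 line(s) (total 0); column heights now [0 0 0 4 5 6 5], max=6
Drop 4: S rot2 at col 2 lands with bottom-row=4; cleared 0 line(s) (total 0); column heights now [0 0 5 6 6 6 5], max=6

Answer: 0 0 5 6 6 6 5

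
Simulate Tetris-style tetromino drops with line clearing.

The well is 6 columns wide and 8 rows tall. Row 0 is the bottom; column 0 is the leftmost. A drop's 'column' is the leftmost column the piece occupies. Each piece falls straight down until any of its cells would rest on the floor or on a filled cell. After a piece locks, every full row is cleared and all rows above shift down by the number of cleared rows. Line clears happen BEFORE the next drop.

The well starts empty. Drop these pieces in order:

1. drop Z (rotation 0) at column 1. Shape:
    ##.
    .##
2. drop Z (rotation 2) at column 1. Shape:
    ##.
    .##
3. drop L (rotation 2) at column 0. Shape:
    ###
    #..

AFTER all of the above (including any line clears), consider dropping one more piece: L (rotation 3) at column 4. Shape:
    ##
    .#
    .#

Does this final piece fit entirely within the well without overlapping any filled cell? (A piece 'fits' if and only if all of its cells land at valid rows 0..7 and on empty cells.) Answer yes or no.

Drop 1: Z rot0 at col 1 lands with bottom-row=0; cleared 0 line(s) (total 0); column heights now [0 2 2 1 0 0], max=2
Drop 2: Z rot2 at col 1 lands with bottom-row=2; cleared 0 line(s) (total 0); column heights now [0 4 4 3 0 0], max=4
Drop 3: L rot2 at col 0 lands with bottom-row=3; cleared 0 line(s) (total 0); column heights now [5 5 5 3 0 0], max=5
Test piece L rot3 at col 4 (width 2): heights before test = [5 5 5 3 0 0]; fits = True

Answer: yes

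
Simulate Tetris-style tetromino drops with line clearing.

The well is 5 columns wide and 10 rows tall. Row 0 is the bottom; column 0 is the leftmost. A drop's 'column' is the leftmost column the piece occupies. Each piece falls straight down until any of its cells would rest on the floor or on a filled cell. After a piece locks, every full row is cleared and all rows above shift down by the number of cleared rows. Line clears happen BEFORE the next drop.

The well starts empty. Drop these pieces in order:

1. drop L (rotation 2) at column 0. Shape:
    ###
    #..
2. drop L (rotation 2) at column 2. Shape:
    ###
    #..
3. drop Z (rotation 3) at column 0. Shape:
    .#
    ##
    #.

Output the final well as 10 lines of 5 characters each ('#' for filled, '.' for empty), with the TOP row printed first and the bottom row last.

Answer: .....
.....
.....
.....
.....
.....
.#...
#.#..
###..
#....

Derivation:
Drop 1: L rot2 at col 0 lands with bottom-row=0; cleared 0 line(s) (total 0); column heights now [2 2 2 0 0], max=2
Drop 2: L rot2 at col 2 lands with bottom-row=2; cleared 0 line(s) (total 0); column heights now [2 2 4 4 4], max=4
Drop 3: Z rot3 at col 0 lands with bottom-row=2; cleared 1 line(s) (total 1); column heights now [3 4 3 0 0], max=4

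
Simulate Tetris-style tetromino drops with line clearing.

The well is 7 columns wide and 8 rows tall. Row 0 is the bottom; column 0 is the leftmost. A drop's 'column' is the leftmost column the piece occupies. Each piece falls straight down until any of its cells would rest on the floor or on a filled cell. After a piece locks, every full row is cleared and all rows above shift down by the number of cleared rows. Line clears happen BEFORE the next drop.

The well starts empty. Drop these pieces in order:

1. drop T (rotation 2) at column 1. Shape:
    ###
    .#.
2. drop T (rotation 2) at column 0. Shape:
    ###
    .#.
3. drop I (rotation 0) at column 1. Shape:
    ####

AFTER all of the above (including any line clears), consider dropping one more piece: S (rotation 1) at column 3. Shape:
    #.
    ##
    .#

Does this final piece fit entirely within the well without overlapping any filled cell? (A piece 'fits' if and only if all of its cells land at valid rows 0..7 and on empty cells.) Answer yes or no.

Answer: yes

Derivation:
Drop 1: T rot2 at col 1 lands with bottom-row=0; cleared 0 line(s) (total 0); column heights now [0 2 2 2 0 0 0], max=2
Drop 2: T rot2 at col 0 lands with bottom-row=2; cleared 0 line(s) (total 0); column heights now [4 4 4 2 0 0 0], max=4
Drop 3: I rot0 at col 1 lands with bottom-row=4; cleared 0 line(s) (total 0); column heights now [4 5 5 5 5 0 0], max=5
Test piece S rot1 at col 3 (width 2): heights before test = [4 5 5 5 5 0 0]; fits = True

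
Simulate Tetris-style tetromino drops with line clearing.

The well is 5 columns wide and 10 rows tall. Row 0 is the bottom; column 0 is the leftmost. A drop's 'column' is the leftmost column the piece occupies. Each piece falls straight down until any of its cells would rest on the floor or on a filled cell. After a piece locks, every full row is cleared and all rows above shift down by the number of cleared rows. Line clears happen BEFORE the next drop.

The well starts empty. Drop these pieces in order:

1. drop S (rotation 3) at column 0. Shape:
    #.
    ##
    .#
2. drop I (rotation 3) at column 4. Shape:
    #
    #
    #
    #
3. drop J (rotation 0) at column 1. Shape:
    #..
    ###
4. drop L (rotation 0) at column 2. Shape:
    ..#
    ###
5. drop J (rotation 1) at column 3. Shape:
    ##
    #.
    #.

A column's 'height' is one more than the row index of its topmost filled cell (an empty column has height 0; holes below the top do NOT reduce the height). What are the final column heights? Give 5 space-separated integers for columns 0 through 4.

Answer: 2 3 4 7 7

Derivation:
Drop 1: S rot3 at col 0 lands with bottom-row=0; cleared 0 line(s) (total 0); column heights now [3 2 0 0 0], max=3
Drop 2: I rot3 at col 4 lands with bottom-row=0; cleared 0 line(s) (total 0); column heights now [3 2 0 0 4], max=4
Drop 3: J rot0 at col 1 lands with bottom-row=2; cleared 1 line(s) (total 1); column heights now [2 3 0 0 3], max=3
Drop 4: L rot0 at col 2 lands with bottom-row=3; cleared 0 line(s) (total 1); column heights now [2 3 4 4 5], max=5
Drop 5: J rot1 at col 3 lands with bottom-row=4; cleared 0 line(s) (total 1); column heights now [2 3 4 7 7], max=7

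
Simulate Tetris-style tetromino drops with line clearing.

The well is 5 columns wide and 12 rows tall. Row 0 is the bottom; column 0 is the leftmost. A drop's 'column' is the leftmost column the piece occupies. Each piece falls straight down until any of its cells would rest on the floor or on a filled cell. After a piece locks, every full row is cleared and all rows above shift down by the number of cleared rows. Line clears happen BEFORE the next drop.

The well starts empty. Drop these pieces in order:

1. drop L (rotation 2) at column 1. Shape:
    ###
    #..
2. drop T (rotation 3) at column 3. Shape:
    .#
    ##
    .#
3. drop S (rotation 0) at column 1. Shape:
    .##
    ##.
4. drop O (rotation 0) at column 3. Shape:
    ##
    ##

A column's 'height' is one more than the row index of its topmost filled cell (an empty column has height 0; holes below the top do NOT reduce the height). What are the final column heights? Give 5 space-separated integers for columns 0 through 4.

Answer: 0 3 4 6 6

Derivation:
Drop 1: L rot2 at col 1 lands with bottom-row=0; cleared 0 line(s) (total 0); column heights now [0 2 2 2 0], max=2
Drop 2: T rot3 at col 3 lands with bottom-row=1; cleared 0 line(s) (total 0); column heights now [0 2 2 3 4], max=4
Drop 3: S rot0 at col 1 lands with bottom-row=2; cleared 0 line(s) (total 0); column heights now [0 3 4 4 4], max=4
Drop 4: O rot0 at col 3 lands with bottom-row=4; cleared 0 line(s) (total 0); column heights now [0 3 4 6 6], max=6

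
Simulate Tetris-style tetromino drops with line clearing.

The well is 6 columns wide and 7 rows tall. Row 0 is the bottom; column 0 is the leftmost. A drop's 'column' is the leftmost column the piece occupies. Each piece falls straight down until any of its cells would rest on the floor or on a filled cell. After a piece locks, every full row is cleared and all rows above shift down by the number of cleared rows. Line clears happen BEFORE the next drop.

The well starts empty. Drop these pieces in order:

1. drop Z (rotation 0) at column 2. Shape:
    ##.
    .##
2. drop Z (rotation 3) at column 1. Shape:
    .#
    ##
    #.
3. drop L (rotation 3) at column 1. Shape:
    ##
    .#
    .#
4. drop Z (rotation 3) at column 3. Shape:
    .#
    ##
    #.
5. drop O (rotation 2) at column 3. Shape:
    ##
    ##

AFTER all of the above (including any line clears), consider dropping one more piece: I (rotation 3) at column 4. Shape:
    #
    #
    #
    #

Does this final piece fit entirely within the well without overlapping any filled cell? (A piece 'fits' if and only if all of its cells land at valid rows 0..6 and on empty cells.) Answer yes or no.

Answer: no

Derivation:
Drop 1: Z rot0 at col 2 lands with bottom-row=0; cleared 0 line(s) (total 0); column heights now [0 0 2 2 1 0], max=2
Drop 2: Z rot3 at col 1 lands with bottom-row=1; cleared 0 line(s) (total 0); column heights now [0 3 4 2 1 0], max=4
Drop 3: L rot3 at col 1 lands with bottom-row=4; cleared 0 line(s) (total 0); column heights now [0 7 7 2 1 0], max=7
Drop 4: Z rot3 at col 3 lands with bottom-row=2; cleared 0 line(s) (total 0); column heights now [0 7 7 4 5 0], max=7
Drop 5: O rot2 at col 3 lands with bottom-row=5; cleared 0 line(s) (total 0); column heights now [0 7 7 7 7 0], max=7
Test piece I rot3 at col 4 (width 1): heights before test = [0 7 7 7 7 0]; fits = False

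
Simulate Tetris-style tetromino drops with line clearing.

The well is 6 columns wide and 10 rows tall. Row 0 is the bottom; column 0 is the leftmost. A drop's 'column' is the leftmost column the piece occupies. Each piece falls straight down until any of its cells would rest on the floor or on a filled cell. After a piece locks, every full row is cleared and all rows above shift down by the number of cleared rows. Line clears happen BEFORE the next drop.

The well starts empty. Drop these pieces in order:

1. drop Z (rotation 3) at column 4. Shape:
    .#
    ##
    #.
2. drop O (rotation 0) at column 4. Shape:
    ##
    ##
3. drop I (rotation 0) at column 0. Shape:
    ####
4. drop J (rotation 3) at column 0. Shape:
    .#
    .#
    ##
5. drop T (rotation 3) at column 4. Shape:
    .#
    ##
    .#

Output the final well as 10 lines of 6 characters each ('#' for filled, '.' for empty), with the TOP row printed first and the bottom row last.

Answer: ......
......
.....#
....##
.....#
....##
.#..##
.#...#
##..##
#####.

Derivation:
Drop 1: Z rot3 at col 4 lands with bottom-row=0; cleared 0 line(s) (total 0); column heights now [0 0 0 0 2 3], max=3
Drop 2: O rot0 at col 4 lands with bottom-row=3; cleared 0 line(s) (total 0); column heights now [0 0 0 0 5 5], max=5
Drop 3: I rot0 at col 0 lands with bottom-row=0; cleared 0 line(s) (total 0); column heights now [1 1 1 1 5 5], max=5
Drop 4: J rot3 at col 0 lands with bottom-row=1; cleared 0 line(s) (total 0); column heights now [2 4 1 1 5 5], max=5
Drop 5: T rot3 at col 4 lands with bottom-row=5; cleared 0 line(s) (total 0); column heights now [2 4 1 1 7 8], max=8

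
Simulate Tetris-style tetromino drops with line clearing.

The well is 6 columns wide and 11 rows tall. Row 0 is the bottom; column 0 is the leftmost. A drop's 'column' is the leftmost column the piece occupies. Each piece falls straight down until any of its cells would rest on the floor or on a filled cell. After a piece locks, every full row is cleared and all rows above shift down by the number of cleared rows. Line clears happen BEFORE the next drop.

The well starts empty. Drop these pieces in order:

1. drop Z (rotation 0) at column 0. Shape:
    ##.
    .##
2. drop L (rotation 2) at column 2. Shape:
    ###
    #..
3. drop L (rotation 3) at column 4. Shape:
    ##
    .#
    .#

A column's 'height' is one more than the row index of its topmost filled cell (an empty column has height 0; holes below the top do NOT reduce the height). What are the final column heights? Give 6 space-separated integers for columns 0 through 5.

Answer: 2 2 3 3 4 4

Derivation:
Drop 1: Z rot0 at col 0 lands with bottom-row=0; cleared 0 line(s) (total 0); column heights now [2 2 1 0 0 0], max=2
Drop 2: L rot2 at col 2 lands with bottom-row=1; cleared 0 line(s) (total 0); column heights now [2 2 3 3 3 0], max=3
Drop 3: L rot3 at col 4 lands with bottom-row=1; cleared 0 line(s) (total 0); column heights now [2 2 3 3 4 4], max=4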